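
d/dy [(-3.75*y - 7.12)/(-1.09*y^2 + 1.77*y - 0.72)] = (-4.0875*y^2 - 15.5216*y + 15.3024)/(1.1881*y^4 - 3.8586*y^3 + 4.7025*y^2 - 2.5488*y + 0.5184)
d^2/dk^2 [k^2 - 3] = 2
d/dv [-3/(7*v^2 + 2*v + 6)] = 6*(7*v + 1)/(7*v^2 + 2*v + 6)^2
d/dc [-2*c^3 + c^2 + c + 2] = -6*c^2 + 2*c + 1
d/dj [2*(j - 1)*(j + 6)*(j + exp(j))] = 2*j^2*exp(j) + 6*j^2 + 14*j*exp(j) + 20*j - 2*exp(j) - 12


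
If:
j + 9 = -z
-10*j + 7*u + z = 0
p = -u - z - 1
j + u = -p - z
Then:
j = 1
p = 43/7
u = 20/7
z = -10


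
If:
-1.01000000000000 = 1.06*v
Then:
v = -0.95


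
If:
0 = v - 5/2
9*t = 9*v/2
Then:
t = 5/4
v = 5/2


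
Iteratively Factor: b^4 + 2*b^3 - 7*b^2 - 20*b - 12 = (b - 3)*(b^3 + 5*b^2 + 8*b + 4) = (b - 3)*(b + 1)*(b^2 + 4*b + 4) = (b - 3)*(b + 1)*(b + 2)*(b + 2)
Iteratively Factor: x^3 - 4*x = (x)*(x^2 - 4) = x*(x - 2)*(x + 2)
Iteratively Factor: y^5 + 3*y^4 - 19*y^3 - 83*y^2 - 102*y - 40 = (y + 4)*(y^4 - y^3 - 15*y^2 - 23*y - 10) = (y + 2)*(y + 4)*(y^3 - 3*y^2 - 9*y - 5) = (y + 1)*(y + 2)*(y + 4)*(y^2 - 4*y - 5) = (y + 1)^2*(y + 2)*(y + 4)*(y - 5)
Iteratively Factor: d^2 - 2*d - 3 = (d - 3)*(d + 1)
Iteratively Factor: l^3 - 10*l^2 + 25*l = (l)*(l^2 - 10*l + 25) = l*(l - 5)*(l - 5)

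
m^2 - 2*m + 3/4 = (m - 3/2)*(m - 1/2)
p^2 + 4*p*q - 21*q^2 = (p - 3*q)*(p + 7*q)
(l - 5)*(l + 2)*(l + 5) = l^3 + 2*l^2 - 25*l - 50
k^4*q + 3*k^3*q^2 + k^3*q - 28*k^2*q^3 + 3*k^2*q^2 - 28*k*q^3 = k*(k - 4*q)*(k + 7*q)*(k*q + q)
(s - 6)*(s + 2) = s^2 - 4*s - 12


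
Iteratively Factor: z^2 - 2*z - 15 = (z - 5)*(z + 3)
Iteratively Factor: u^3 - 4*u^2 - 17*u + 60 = (u - 5)*(u^2 + u - 12) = (u - 5)*(u + 4)*(u - 3)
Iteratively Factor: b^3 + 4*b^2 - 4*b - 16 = (b + 2)*(b^2 + 2*b - 8) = (b - 2)*(b + 2)*(b + 4)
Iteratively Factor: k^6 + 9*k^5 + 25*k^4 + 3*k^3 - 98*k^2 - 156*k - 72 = (k + 2)*(k^5 + 7*k^4 + 11*k^3 - 19*k^2 - 60*k - 36) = (k - 2)*(k + 2)*(k^4 + 9*k^3 + 29*k^2 + 39*k + 18) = (k - 2)*(k + 1)*(k + 2)*(k^3 + 8*k^2 + 21*k + 18) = (k - 2)*(k + 1)*(k + 2)*(k + 3)*(k^2 + 5*k + 6) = (k - 2)*(k + 1)*(k + 2)*(k + 3)^2*(k + 2)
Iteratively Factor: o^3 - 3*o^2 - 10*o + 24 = (o - 4)*(o^2 + o - 6) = (o - 4)*(o - 2)*(o + 3)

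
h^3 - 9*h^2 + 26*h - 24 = (h - 4)*(h - 3)*(h - 2)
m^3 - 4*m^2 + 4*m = m*(m - 2)^2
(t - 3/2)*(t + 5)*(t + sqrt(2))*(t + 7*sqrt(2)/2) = t^4 + 7*t^3/2 + 9*sqrt(2)*t^3/2 - t^2/2 + 63*sqrt(2)*t^2/4 - 135*sqrt(2)*t/4 + 49*t/2 - 105/2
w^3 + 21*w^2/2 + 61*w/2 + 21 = (w + 1)*(w + 7/2)*(w + 6)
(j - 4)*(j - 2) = j^2 - 6*j + 8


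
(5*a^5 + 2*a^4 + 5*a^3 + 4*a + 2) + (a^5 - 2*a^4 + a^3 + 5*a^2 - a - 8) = 6*a^5 + 6*a^3 + 5*a^2 + 3*a - 6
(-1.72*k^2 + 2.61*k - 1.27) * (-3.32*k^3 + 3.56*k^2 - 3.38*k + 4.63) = 5.7104*k^5 - 14.7884*k^4 + 19.3216*k^3 - 21.3066*k^2 + 16.3769*k - 5.8801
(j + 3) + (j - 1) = 2*j + 2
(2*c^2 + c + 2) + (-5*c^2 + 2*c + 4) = -3*c^2 + 3*c + 6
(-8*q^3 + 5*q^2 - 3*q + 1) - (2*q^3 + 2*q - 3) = -10*q^3 + 5*q^2 - 5*q + 4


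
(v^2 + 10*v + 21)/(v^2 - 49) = (v + 3)/(v - 7)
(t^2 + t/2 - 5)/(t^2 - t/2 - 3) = (2*t + 5)/(2*t + 3)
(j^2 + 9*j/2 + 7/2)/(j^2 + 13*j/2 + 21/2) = (j + 1)/(j + 3)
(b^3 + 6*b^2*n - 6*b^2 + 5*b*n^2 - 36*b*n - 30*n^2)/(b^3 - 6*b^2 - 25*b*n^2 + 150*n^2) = (b + n)/(b - 5*n)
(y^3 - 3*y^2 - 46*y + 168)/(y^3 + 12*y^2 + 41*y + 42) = (y^2 - 10*y + 24)/(y^2 + 5*y + 6)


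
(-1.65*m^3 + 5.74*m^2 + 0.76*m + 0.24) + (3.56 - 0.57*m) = -1.65*m^3 + 5.74*m^2 + 0.19*m + 3.8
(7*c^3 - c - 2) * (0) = 0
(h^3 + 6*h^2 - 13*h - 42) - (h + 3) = h^3 + 6*h^2 - 14*h - 45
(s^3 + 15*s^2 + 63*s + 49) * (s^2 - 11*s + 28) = s^5 + 4*s^4 - 74*s^3 - 224*s^2 + 1225*s + 1372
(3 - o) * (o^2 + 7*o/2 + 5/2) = -o^3 - o^2/2 + 8*o + 15/2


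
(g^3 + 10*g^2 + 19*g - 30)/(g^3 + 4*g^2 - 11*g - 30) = (g^2 + 5*g - 6)/(g^2 - g - 6)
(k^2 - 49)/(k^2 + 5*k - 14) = (k - 7)/(k - 2)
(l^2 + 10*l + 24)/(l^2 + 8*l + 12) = (l + 4)/(l + 2)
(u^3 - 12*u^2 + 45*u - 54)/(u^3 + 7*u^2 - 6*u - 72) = (u^2 - 9*u + 18)/(u^2 + 10*u + 24)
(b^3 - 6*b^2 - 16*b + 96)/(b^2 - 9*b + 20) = (b^2 - 2*b - 24)/(b - 5)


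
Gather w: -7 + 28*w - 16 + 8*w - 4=36*w - 27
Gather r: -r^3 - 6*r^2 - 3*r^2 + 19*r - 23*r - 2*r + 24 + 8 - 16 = -r^3 - 9*r^2 - 6*r + 16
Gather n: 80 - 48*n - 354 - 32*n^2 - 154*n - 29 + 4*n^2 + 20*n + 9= -28*n^2 - 182*n - 294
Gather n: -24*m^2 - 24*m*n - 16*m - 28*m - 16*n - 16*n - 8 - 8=-24*m^2 - 44*m + n*(-24*m - 32) - 16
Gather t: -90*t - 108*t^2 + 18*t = -108*t^2 - 72*t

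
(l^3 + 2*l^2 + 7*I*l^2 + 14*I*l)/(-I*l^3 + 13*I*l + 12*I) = l*(I*l^2 + l*(-7 + 2*I) - 14)/(l^3 - 13*l - 12)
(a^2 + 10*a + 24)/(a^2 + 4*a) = (a + 6)/a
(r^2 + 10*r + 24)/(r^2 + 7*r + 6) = (r + 4)/(r + 1)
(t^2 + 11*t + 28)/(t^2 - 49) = (t + 4)/(t - 7)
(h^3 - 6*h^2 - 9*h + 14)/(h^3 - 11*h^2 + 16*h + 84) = (h - 1)/(h - 6)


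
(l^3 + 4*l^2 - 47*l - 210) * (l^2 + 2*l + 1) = l^5 + 6*l^4 - 38*l^3 - 300*l^2 - 467*l - 210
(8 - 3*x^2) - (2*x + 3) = -3*x^2 - 2*x + 5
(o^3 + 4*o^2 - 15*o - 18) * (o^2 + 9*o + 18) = o^5 + 13*o^4 + 39*o^3 - 81*o^2 - 432*o - 324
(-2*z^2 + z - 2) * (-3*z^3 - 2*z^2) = 6*z^5 + z^4 + 4*z^3 + 4*z^2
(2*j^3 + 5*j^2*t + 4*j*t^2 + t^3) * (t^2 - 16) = 2*j^3*t^2 - 32*j^3 + 5*j^2*t^3 - 80*j^2*t + 4*j*t^4 - 64*j*t^2 + t^5 - 16*t^3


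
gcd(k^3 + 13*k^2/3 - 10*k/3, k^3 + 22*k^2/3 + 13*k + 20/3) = k + 5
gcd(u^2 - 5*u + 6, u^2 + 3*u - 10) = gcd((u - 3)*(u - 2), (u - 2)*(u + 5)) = u - 2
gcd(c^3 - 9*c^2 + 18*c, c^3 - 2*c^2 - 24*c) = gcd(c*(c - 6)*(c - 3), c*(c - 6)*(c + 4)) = c^2 - 6*c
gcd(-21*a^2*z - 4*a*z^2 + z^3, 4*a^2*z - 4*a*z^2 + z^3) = z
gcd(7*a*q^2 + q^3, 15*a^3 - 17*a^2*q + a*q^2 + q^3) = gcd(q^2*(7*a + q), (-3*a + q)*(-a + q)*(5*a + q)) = 1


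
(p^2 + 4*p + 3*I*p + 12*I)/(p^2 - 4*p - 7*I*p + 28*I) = (p^2 + p*(4 + 3*I) + 12*I)/(p^2 - p*(4 + 7*I) + 28*I)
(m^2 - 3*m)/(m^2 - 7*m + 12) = m/(m - 4)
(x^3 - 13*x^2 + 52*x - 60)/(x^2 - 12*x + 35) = (x^2 - 8*x + 12)/(x - 7)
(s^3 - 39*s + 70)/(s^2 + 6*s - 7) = (s^2 - 7*s + 10)/(s - 1)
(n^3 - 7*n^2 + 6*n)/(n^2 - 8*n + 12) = n*(n - 1)/(n - 2)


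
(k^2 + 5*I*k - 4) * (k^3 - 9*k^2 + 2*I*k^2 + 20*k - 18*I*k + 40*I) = k^5 - 9*k^4 + 7*I*k^4 + 6*k^3 - 63*I*k^3 + 126*k^2 + 132*I*k^2 - 280*k + 72*I*k - 160*I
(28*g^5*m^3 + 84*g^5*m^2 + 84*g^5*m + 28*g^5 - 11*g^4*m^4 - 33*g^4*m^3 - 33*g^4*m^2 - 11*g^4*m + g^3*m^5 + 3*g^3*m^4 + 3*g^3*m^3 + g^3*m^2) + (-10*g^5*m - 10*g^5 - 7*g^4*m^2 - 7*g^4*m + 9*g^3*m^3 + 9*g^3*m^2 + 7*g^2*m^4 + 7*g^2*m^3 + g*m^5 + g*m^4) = 28*g^5*m^3 + 84*g^5*m^2 + 74*g^5*m + 18*g^5 - 11*g^4*m^4 - 33*g^4*m^3 - 40*g^4*m^2 - 18*g^4*m + g^3*m^5 + 3*g^3*m^4 + 12*g^3*m^3 + 10*g^3*m^2 + 7*g^2*m^4 + 7*g^2*m^3 + g*m^5 + g*m^4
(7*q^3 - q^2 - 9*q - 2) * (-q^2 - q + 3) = -7*q^5 - 6*q^4 + 31*q^3 + 8*q^2 - 25*q - 6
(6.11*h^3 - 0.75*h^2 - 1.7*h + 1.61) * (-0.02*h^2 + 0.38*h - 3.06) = -0.1222*h^5 + 2.3368*h^4 - 18.9476*h^3 + 1.6168*h^2 + 5.8138*h - 4.9266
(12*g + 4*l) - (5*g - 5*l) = 7*g + 9*l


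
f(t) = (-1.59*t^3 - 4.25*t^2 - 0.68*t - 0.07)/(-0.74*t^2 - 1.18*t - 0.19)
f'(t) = (1.48*t + 1.18)*(-1.59*t^3 - 4.25*t^2 - 0.68*t - 0.07)/(-0.74*t^2 - 1.18*t - 0.19)^2 + (-4.77*t^2 - 8.5*t - 0.68)/(-0.74*t^2 - 1.18*t - 0.19) = (1.1766*t^4 + 3.7524*t^3 + 5.4181*t^2 + 1.5114*t + 0.0466)/(0.5476*t^4 + 1.7464*t^3 + 1.6736*t^2 + 0.4484*t + 0.0361)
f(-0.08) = 0.42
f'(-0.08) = -4.12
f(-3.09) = -2.32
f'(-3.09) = 3.35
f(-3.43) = -3.39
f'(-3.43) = 2.98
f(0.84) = 2.69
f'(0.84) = 2.74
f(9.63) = 22.71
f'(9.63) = 2.18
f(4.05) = 10.41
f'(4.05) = 2.26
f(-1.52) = 30.84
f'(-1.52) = 299.40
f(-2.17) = 2.12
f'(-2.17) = 8.08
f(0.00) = 0.37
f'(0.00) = 1.29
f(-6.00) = -9.85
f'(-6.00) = 2.31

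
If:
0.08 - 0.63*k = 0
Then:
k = 0.13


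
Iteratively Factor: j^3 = (j)*(j^2) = j^2*(j)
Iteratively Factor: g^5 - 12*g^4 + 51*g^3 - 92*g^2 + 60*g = (g)*(g^4 - 12*g^3 + 51*g^2 - 92*g + 60) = g*(g - 5)*(g^3 - 7*g^2 + 16*g - 12) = g*(g - 5)*(g - 2)*(g^2 - 5*g + 6) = g*(g - 5)*(g - 2)^2*(g - 3)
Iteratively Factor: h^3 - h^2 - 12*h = (h - 4)*(h^2 + 3*h) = h*(h - 4)*(h + 3)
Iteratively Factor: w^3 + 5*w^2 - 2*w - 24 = (w - 2)*(w^2 + 7*w + 12) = (w - 2)*(w + 4)*(w + 3)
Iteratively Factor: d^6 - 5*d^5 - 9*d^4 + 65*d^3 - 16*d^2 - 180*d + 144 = (d - 1)*(d^5 - 4*d^4 - 13*d^3 + 52*d^2 + 36*d - 144) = (d - 3)*(d - 1)*(d^4 - d^3 - 16*d^2 + 4*d + 48) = (d - 3)*(d - 1)*(d + 2)*(d^3 - 3*d^2 - 10*d + 24) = (d - 3)*(d - 2)*(d - 1)*(d + 2)*(d^2 - d - 12) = (d - 4)*(d - 3)*(d - 2)*(d - 1)*(d + 2)*(d + 3)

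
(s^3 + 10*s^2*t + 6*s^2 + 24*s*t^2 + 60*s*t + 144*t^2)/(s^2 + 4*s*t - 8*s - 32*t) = (s^2 + 6*s*t + 6*s + 36*t)/(s - 8)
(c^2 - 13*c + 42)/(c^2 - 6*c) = (c - 7)/c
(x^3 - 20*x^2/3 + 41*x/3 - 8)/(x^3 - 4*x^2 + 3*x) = (x - 8/3)/x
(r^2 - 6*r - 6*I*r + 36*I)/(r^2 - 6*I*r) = (r - 6)/r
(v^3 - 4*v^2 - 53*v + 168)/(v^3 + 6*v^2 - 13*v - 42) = (v - 8)/(v + 2)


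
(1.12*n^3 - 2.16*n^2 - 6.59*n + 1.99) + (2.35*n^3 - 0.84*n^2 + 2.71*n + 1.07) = 3.47*n^3 - 3.0*n^2 - 3.88*n + 3.06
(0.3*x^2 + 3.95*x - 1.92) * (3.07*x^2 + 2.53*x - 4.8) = 0.921*x^4 + 12.8855*x^3 + 2.6591*x^2 - 23.8176*x + 9.216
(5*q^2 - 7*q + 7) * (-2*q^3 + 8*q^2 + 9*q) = -10*q^5 + 54*q^4 - 25*q^3 - 7*q^2 + 63*q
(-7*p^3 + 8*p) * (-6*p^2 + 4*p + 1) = 42*p^5 - 28*p^4 - 55*p^3 + 32*p^2 + 8*p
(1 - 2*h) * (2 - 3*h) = 6*h^2 - 7*h + 2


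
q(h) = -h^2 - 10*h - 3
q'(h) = -2*h - 10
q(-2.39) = 15.19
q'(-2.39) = -5.22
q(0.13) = -4.32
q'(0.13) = -10.26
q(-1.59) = 10.37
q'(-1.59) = -6.82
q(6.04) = -99.88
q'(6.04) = -22.08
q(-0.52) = 1.93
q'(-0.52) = -8.96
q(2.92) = -40.73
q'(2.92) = -15.84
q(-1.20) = 7.56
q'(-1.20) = -7.60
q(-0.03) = -2.70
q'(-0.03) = -9.94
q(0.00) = -3.00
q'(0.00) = -10.00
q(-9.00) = 6.00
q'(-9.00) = 8.00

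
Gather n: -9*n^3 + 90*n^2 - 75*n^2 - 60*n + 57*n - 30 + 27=-9*n^3 + 15*n^2 - 3*n - 3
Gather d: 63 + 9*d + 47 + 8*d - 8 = 17*d + 102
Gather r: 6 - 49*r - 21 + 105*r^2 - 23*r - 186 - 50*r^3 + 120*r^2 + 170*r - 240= -50*r^3 + 225*r^2 + 98*r - 441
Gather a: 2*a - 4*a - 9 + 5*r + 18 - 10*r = -2*a - 5*r + 9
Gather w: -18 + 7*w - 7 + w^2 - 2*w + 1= w^2 + 5*w - 24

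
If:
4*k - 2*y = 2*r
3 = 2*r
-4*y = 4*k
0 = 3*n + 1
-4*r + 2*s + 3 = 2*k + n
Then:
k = 1/2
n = -1/3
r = 3/2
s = 11/6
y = -1/2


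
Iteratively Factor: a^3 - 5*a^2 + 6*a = (a)*(a^2 - 5*a + 6) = a*(a - 2)*(a - 3)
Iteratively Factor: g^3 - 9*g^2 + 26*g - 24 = (g - 3)*(g^2 - 6*g + 8) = (g - 3)*(g - 2)*(g - 4)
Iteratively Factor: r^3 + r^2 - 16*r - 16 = (r - 4)*(r^2 + 5*r + 4) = (r - 4)*(r + 1)*(r + 4)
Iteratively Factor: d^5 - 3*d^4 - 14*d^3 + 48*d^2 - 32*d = (d)*(d^4 - 3*d^3 - 14*d^2 + 48*d - 32) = d*(d - 2)*(d^3 - d^2 - 16*d + 16) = d*(d - 2)*(d - 1)*(d^2 - 16) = d*(d - 2)*(d - 1)*(d + 4)*(d - 4)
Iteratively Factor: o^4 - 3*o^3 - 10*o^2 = (o + 2)*(o^3 - 5*o^2) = o*(o + 2)*(o^2 - 5*o) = o^2*(o + 2)*(o - 5)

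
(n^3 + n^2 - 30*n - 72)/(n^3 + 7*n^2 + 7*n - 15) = (n^2 - 2*n - 24)/(n^2 + 4*n - 5)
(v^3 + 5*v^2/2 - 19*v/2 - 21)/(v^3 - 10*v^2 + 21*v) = (v^2 + 11*v/2 + 7)/(v*(v - 7))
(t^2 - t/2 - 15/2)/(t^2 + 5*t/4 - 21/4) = 2*(2*t^2 - t - 15)/(4*t^2 + 5*t - 21)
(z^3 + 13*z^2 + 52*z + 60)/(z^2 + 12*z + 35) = (z^2 + 8*z + 12)/(z + 7)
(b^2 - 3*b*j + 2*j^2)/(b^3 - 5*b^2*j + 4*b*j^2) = (b - 2*j)/(b*(b - 4*j))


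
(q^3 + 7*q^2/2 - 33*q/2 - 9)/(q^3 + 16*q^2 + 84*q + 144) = (2*q^2 - 5*q - 3)/(2*(q^2 + 10*q + 24))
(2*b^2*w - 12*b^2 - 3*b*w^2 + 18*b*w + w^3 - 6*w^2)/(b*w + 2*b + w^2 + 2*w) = (2*b^2*w - 12*b^2 - 3*b*w^2 + 18*b*w + w^3 - 6*w^2)/(b*w + 2*b + w^2 + 2*w)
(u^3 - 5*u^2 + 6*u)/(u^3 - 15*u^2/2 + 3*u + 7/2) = 2*u*(u^2 - 5*u + 6)/(2*u^3 - 15*u^2 + 6*u + 7)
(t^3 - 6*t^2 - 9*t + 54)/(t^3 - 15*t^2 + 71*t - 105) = (t^2 - 3*t - 18)/(t^2 - 12*t + 35)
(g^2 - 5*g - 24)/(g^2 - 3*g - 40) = (g + 3)/(g + 5)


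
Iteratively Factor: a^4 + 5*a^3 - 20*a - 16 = (a + 2)*(a^3 + 3*a^2 - 6*a - 8) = (a - 2)*(a + 2)*(a^2 + 5*a + 4) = (a - 2)*(a + 1)*(a + 2)*(a + 4)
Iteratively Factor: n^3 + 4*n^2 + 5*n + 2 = (n + 1)*(n^2 + 3*n + 2) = (n + 1)*(n + 2)*(n + 1)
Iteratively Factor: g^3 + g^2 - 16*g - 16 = (g + 4)*(g^2 - 3*g - 4) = (g - 4)*(g + 4)*(g + 1)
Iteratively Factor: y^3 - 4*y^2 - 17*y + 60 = (y - 5)*(y^2 + y - 12) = (y - 5)*(y - 3)*(y + 4)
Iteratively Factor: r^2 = (r)*(r)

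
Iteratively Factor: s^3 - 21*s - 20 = (s + 1)*(s^2 - s - 20) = (s - 5)*(s + 1)*(s + 4)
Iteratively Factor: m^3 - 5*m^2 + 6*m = (m)*(m^2 - 5*m + 6) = m*(m - 3)*(m - 2)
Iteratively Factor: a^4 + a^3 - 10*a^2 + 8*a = (a + 4)*(a^3 - 3*a^2 + 2*a) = (a - 1)*(a + 4)*(a^2 - 2*a) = (a - 2)*(a - 1)*(a + 4)*(a)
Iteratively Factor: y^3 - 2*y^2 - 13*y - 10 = (y + 2)*(y^2 - 4*y - 5) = (y + 1)*(y + 2)*(y - 5)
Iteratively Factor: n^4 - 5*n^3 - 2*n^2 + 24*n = (n - 3)*(n^3 - 2*n^2 - 8*n) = n*(n - 3)*(n^2 - 2*n - 8) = n*(n - 4)*(n - 3)*(n + 2)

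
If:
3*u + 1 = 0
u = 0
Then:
No Solution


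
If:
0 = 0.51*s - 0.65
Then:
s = 1.27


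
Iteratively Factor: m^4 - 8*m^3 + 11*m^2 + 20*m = (m - 4)*(m^3 - 4*m^2 - 5*m) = (m - 4)*(m + 1)*(m^2 - 5*m) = (m - 5)*(m - 4)*(m + 1)*(m)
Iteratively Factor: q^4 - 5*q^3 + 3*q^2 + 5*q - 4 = (q - 1)*(q^3 - 4*q^2 - q + 4) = (q - 1)*(q + 1)*(q^2 - 5*q + 4) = (q - 4)*(q - 1)*(q + 1)*(q - 1)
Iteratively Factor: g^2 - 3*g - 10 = (g - 5)*(g + 2)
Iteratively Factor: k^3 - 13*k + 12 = (k + 4)*(k^2 - 4*k + 3) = (k - 3)*(k + 4)*(k - 1)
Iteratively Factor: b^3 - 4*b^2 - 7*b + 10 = (b - 1)*(b^2 - 3*b - 10) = (b - 1)*(b + 2)*(b - 5)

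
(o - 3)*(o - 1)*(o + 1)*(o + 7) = o^4 + 4*o^3 - 22*o^2 - 4*o + 21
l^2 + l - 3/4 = (l - 1/2)*(l + 3/2)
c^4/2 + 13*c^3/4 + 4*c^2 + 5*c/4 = c*(c/2 + 1/2)*(c + 1/2)*(c + 5)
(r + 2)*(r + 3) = r^2 + 5*r + 6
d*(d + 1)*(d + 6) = d^3 + 7*d^2 + 6*d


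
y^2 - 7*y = y*(y - 7)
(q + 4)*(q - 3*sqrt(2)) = q^2 - 3*sqrt(2)*q + 4*q - 12*sqrt(2)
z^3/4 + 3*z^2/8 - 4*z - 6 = (z/4 + 1)*(z - 4)*(z + 3/2)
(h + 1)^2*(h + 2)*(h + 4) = h^4 + 8*h^3 + 21*h^2 + 22*h + 8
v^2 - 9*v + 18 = (v - 6)*(v - 3)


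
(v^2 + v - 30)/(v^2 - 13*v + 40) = (v + 6)/(v - 8)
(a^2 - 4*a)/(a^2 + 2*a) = (a - 4)/(a + 2)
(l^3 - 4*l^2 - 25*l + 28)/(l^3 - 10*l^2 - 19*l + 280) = (l^2 + 3*l - 4)/(l^2 - 3*l - 40)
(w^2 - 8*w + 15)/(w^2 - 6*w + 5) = (w - 3)/(w - 1)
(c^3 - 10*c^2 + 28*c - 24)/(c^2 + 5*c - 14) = (c^2 - 8*c + 12)/(c + 7)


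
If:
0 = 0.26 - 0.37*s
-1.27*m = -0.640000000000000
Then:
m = 0.50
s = 0.70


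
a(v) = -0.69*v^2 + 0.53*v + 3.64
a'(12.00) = -16.03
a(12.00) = -89.36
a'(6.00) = -7.75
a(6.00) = -18.02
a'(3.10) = -3.75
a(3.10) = -1.35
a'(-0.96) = 1.85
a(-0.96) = 2.50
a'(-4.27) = 6.42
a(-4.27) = -11.20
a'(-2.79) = 4.38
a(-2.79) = -3.21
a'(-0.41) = 1.10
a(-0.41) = 3.31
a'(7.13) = -9.31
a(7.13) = -27.66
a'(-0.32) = 0.97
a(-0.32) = 3.40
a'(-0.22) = 0.83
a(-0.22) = 3.49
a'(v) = 0.53 - 1.38*v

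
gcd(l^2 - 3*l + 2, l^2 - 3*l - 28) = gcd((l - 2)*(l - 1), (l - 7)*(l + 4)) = 1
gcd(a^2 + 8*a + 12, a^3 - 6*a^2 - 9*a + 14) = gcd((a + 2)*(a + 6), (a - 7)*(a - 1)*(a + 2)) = a + 2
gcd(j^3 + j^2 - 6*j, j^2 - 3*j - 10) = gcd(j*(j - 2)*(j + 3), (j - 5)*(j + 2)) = 1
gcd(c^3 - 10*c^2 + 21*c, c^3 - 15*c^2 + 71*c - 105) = c^2 - 10*c + 21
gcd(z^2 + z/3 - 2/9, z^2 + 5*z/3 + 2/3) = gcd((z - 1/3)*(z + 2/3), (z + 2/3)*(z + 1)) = z + 2/3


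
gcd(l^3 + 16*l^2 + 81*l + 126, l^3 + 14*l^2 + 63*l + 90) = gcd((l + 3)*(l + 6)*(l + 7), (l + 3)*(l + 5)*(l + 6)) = l^2 + 9*l + 18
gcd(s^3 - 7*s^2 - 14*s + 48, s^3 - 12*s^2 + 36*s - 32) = s^2 - 10*s + 16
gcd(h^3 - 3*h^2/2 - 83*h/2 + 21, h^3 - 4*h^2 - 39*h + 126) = h^2 - h - 42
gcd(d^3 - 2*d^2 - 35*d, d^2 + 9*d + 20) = d + 5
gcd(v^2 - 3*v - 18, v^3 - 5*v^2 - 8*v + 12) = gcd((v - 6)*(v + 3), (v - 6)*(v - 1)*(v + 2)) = v - 6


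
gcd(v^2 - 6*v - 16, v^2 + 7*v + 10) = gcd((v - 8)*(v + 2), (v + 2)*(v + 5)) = v + 2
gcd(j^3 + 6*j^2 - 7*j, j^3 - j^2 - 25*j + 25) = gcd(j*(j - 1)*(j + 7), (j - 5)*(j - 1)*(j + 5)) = j - 1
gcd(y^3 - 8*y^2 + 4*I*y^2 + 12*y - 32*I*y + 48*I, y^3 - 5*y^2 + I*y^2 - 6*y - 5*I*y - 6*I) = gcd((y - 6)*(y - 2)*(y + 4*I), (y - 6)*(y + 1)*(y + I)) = y - 6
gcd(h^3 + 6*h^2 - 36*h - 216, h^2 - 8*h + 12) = h - 6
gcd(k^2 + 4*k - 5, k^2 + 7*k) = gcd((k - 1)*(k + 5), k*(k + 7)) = 1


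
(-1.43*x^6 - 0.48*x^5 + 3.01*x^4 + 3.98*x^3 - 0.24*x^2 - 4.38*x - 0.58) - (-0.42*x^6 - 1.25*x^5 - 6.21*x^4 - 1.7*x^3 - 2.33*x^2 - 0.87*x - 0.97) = -1.01*x^6 + 0.77*x^5 + 9.22*x^4 + 5.68*x^3 + 2.09*x^2 - 3.51*x + 0.39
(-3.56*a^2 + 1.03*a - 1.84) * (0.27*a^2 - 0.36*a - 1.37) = -0.9612*a^4 + 1.5597*a^3 + 4.0096*a^2 - 0.7487*a + 2.5208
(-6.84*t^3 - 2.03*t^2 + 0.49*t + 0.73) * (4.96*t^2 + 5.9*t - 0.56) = -33.9264*t^5 - 50.4248*t^4 - 5.7162*t^3 + 7.6486*t^2 + 4.0326*t - 0.4088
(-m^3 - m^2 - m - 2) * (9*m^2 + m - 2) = -9*m^5 - 10*m^4 - 8*m^3 - 17*m^2 + 4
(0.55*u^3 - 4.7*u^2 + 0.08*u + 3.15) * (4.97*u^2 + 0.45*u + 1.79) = 2.7335*u^5 - 23.1115*u^4 - 0.7329*u^3 + 7.2785*u^2 + 1.5607*u + 5.6385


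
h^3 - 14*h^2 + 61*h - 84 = (h - 7)*(h - 4)*(h - 3)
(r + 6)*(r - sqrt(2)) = r^2 - sqrt(2)*r + 6*r - 6*sqrt(2)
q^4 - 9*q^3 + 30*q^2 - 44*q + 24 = (q - 3)*(q - 2)^3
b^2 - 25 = (b - 5)*(b + 5)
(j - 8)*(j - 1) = j^2 - 9*j + 8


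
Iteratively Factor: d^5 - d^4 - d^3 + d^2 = (d)*(d^4 - d^3 - d^2 + d) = d^2*(d^3 - d^2 - d + 1) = d^2*(d - 1)*(d^2 - 1) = d^2*(d - 1)^2*(d + 1)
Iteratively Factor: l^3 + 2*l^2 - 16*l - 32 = (l + 2)*(l^2 - 16) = (l - 4)*(l + 2)*(l + 4)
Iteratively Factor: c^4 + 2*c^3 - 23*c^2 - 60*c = (c - 5)*(c^3 + 7*c^2 + 12*c) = c*(c - 5)*(c^2 + 7*c + 12) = c*(c - 5)*(c + 3)*(c + 4)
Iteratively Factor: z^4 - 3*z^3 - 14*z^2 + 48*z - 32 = (z + 4)*(z^3 - 7*z^2 + 14*z - 8) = (z - 4)*(z + 4)*(z^2 - 3*z + 2) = (z - 4)*(z - 1)*(z + 4)*(z - 2)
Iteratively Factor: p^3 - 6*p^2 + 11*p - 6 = (p - 2)*(p^2 - 4*p + 3) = (p - 2)*(p - 1)*(p - 3)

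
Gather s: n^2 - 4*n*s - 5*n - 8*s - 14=n^2 - 5*n + s*(-4*n - 8) - 14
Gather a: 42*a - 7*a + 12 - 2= 35*a + 10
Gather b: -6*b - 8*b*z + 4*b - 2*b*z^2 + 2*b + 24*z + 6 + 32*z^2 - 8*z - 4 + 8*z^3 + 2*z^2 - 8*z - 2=b*(-2*z^2 - 8*z) + 8*z^3 + 34*z^2 + 8*z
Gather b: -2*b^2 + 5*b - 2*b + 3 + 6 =-2*b^2 + 3*b + 9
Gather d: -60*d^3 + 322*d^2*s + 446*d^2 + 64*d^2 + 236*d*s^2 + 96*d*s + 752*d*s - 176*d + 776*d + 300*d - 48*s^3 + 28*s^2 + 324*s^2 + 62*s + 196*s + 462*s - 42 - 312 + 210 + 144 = -60*d^3 + d^2*(322*s + 510) + d*(236*s^2 + 848*s + 900) - 48*s^3 + 352*s^2 + 720*s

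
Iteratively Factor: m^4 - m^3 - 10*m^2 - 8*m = (m - 4)*(m^3 + 3*m^2 + 2*m) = m*(m - 4)*(m^2 + 3*m + 2) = m*(m - 4)*(m + 2)*(m + 1)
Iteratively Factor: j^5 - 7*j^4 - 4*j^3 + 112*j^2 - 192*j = (j - 4)*(j^4 - 3*j^3 - 16*j^2 + 48*j) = j*(j - 4)*(j^3 - 3*j^2 - 16*j + 48) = j*(j - 4)*(j - 3)*(j^2 - 16) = j*(j - 4)*(j - 3)*(j + 4)*(j - 4)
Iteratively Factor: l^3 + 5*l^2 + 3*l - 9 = (l + 3)*(l^2 + 2*l - 3) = (l - 1)*(l + 3)*(l + 3)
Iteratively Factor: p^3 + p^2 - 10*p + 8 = (p - 2)*(p^2 + 3*p - 4) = (p - 2)*(p - 1)*(p + 4)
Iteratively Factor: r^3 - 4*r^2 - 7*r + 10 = (r + 2)*(r^2 - 6*r + 5) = (r - 1)*(r + 2)*(r - 5)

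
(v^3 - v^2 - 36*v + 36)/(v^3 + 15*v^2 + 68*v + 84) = (v^2 - 7*v + 6)/(v^2 + 9*v + 14)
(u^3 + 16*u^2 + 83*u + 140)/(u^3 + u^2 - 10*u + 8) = (u^2 + 12*u + 35)/(u^2 - 3*u + 2)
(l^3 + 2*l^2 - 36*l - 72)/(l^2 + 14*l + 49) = (l^3 + 2*l^2 - 36*l - 72)/(l^2 + 14*l + 49)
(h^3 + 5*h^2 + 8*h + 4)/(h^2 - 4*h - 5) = (h^2 + 4*h + 4)/(h - 5)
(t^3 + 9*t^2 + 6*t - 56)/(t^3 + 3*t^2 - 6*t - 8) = (t + 7)/(t + 1)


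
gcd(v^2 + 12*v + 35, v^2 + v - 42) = v + 7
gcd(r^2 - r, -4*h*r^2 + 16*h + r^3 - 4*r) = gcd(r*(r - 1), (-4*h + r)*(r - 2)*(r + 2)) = 1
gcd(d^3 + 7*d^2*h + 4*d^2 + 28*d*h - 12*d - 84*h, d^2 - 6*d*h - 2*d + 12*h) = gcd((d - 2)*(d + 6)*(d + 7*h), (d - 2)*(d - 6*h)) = d - 2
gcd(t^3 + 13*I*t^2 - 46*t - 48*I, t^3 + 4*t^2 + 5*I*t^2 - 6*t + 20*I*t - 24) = t^2 + 5*I*t - 6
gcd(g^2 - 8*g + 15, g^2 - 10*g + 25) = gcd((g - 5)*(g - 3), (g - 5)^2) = g - 5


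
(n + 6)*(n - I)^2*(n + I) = n^4 + 6*n^3 - I*n^3 + n^2 - 6*I*n^2 + 6*n - I*n - 6*I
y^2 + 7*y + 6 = (y + 1)*(y + 6)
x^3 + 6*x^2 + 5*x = x*(x + 1)*(x + 5)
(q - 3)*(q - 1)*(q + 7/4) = q^3 - 9*q^2/4 - 4*q + 21/4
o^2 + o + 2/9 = (o + 1/3)*(o + 2/3)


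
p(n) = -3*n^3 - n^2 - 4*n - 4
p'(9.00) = -751.00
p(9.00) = -2308.00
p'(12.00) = -1324.00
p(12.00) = -5380.00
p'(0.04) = -4.09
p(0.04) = -4.16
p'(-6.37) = -356.45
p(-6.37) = 756.33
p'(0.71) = -9.96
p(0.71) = -8.42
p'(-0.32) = -4.28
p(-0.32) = -2.72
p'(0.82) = -11.69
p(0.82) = -9.61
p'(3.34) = -111.08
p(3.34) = -140.29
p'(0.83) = -11.86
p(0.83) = -9.72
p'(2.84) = -82.27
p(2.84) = -92.14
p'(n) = -9*n^2 - 2*n - 4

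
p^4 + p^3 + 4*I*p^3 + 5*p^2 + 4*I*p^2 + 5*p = p*(p + 1)*(p - I)*(p + 5*I)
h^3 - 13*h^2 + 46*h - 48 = (h - 8)*(h - 3)*(h - 2)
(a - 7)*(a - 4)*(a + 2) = a^3 - 9*a^2 + 6*a + 56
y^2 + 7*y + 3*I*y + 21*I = (y + 7)*(y + 3*I)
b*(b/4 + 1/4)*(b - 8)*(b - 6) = b^4/4 - 13*b^3/4 + 17*b^2/2 + 12*b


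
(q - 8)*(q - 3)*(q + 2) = q^3 - 9*q^2 + 2*q + 48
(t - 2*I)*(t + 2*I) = t^2 + 4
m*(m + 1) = m^2 + m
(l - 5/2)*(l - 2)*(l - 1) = l^3 - 11*l^2/2 + 19*l/2 - 5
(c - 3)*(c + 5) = c^2 + 2*c - 15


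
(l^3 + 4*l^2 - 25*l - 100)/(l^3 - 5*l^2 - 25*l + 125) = (l + 4)/(l - 5)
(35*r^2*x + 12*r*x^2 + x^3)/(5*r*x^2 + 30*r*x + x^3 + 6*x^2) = (7*r + x)/(x + 6)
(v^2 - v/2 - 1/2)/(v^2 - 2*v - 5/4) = 2*(v - 1)/(2*v - 5)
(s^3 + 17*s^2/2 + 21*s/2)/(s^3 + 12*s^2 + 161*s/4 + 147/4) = 2*s/(2*s + 7)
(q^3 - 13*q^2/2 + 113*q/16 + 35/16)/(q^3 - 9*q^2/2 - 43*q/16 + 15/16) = (16*q^2 - 24*q - 7)/(16*q^2 + 8*q - 3)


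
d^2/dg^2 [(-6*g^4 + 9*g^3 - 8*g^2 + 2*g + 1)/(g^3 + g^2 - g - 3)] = 2*(-29*g^6 - 3*g^5 + 186*g^4 - 272*g^3 - 279*g^2 + 267*g - 74)/(g^9 + 3*g^8 - 14*g^6 - 18*g^5 + 12*g^4 + 44*g^3 + 18*g^2 - 27*g - 27)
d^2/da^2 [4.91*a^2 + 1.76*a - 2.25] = 9.82000000000000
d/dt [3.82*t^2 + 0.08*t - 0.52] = 7.64*t + 0.08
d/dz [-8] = 0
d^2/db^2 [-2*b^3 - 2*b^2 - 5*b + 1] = -12*b - 4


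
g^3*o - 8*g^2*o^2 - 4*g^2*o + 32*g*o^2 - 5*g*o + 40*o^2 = (g - 5)*(g - 8*o)*(g*o + o)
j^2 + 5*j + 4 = (j + 1)*(j + 4)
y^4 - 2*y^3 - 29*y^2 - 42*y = y*(y - 7)*(y + 2)*(y + 3)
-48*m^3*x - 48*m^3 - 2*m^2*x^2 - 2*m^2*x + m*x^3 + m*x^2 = (-8*m + x)*(6*m + x)*(m*x + m)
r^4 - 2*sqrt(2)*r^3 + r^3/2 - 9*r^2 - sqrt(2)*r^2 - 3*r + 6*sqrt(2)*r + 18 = (r - 3/2)*(r + 2)*(r - 3*sqrt(2))*(r + sqrt(2))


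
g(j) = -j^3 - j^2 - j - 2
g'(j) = -3*j^2 - 2*j - 1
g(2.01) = -16.17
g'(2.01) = -17.14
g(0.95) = -4.71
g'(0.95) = -5.61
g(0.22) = -2.28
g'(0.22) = -1.59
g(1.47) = -8.81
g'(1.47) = -10.42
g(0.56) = -3.05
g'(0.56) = -3.06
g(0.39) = -2.60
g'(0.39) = -2.24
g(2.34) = -22.63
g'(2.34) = -22.11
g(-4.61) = 79.33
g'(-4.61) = -55.54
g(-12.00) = 1594.00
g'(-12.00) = -409.00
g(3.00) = -41.00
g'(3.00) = -34.00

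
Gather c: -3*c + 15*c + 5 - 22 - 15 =12*c - 32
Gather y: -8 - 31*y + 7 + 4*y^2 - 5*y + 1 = 4*y^2 - 36*y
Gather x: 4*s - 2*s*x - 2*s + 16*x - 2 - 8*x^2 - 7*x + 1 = 2*s - 8*x^2 + x*(9 - 2*s) - 1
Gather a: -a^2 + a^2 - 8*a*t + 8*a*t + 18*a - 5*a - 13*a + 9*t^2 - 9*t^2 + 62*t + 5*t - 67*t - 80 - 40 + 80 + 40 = 0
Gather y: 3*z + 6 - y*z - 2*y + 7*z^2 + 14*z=y*(-z - 2) + 7*z^2 + 17*z + 6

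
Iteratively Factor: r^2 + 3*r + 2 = (r + 2)*(r + 1)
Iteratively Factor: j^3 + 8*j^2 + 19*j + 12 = (j + 1)*(j^2 + 7*j + 12) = (j + 1)*(j + 4)*(j + 3)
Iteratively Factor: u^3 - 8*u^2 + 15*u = (u - 3)*(u^2 - 5*u) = (u - 5)*(u - 3)*(u)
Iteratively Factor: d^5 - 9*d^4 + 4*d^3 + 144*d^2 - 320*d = (d)*(d^4 - 9*d^3 + 4*d^2 + 144*d - 320) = d*(d - 5)*(d^3 - 4*d^2 - 16*d + 64) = d*(d - 5)*(d - 4)*(d^2 - 16) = d*(d - 5)*(d - 4)*(d + 4)*(d - 4)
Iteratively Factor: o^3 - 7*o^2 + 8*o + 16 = (o + 1)*(o^2 - 8*o + 16) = (o - 4)*(o + 1)*(o - 4)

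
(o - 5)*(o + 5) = o^2 - 25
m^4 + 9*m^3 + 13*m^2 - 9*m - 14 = (m - 1)*(m + 1)*(m + 2)*(m + 7)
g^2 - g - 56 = (g - 8)*(g + 7)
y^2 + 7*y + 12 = (y + 3)*(y + 4)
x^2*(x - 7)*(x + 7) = x^4 - 49*x^2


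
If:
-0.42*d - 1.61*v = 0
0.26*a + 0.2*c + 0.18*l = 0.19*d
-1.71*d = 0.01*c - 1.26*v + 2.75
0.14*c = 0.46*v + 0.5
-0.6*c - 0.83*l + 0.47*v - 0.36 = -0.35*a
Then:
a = -1.64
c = 4.75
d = -1.37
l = -4.35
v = 0.36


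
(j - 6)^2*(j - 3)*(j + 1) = j^4 - 14*j^3 + 57*j^2 - 36*j - 108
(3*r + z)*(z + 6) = 3*r*z + 18*r + z^2 + 6*z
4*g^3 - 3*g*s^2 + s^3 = (-2*g + s)^2*(g + s)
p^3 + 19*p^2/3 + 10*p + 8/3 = (p + 1/3)*(p + 2)*(p + 4)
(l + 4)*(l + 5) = l^2 + 9*l + 20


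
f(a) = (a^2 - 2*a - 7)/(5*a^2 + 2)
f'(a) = -10*a*(a^2 - 2*a - 7)/(5*a^2 + 2)^2 + (2*a - 2)/(5*a^2 + 2) = 2*(5*a^2 + 37*a - 2)/(25*a^4 + 20*a^2 + 4)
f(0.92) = -1.28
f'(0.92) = 1.87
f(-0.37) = -2.28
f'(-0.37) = -4.16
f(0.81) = -1.51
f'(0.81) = 2.24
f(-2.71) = 0.15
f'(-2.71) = -0.09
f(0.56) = -2.19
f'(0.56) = 3.19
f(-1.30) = -0.26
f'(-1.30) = -0.76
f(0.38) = -2.80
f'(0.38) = 3.45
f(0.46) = -2.52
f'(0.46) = 3.44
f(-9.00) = 0.23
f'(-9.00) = 0.00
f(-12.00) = 0.22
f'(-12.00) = 0.00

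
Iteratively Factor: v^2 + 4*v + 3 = (v + 1)*(v + 3)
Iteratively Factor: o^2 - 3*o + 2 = (o - 2)*(o - 1)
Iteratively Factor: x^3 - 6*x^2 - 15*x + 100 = (x - 5)*(x^2 - x - 20) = (x - 5)*(x + 4)*(x - 5)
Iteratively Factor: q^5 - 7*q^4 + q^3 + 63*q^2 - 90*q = (q + 3)*(q^4 - 10*q^3 + 31*q^2 - 30*q) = (q - 2)*(q + 3)*(q^3 - 8*q^2 + 15*q) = q*(q - 2)*(q + 3)*(q^2 - 8*q + 15) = q*(q - 3)*(q - 2)*(q + 3)*(q - 5)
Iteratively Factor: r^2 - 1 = (r - 1)*(r + 1)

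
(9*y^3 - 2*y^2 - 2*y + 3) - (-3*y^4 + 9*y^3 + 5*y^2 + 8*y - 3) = 3*y^4 - 7*y^2 - 10*y + 6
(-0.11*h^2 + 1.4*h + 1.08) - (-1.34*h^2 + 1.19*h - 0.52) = 1.23*h^2 + 0.21*h + 1.6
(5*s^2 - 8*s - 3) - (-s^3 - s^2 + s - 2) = s^3 + 6*s^2 - 9*s - 1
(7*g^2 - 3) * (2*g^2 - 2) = 14*g^4 - 20*g^2 + 6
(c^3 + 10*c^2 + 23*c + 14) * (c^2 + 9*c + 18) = c^5 + 19*c^4 + 131*c^3 + 401*c^2 + 540*c + 252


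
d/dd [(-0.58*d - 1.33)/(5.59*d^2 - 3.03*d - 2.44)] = (3.2422*d^2 + 14.8694*d - 2.6147)/(31.2481*d^4 - 33.8754*d^3 - 18.0983*d^2 + 14.7864*d + 5.9536)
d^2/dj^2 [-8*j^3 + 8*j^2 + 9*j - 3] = 16 - 48*j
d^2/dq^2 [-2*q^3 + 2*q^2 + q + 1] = 4 - 12*q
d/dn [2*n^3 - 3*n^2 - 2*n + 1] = 6*n^2 - 6*n - 2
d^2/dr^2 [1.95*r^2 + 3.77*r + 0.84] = 3.90000000000000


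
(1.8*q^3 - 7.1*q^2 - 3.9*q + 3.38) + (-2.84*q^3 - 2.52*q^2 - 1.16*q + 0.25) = -1.04*q^3 - 9.62*q^2 - 5.06*q + 3.63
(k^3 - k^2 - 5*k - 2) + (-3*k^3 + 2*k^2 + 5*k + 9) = -2*k^3 + k^2 + 7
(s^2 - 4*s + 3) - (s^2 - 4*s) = 3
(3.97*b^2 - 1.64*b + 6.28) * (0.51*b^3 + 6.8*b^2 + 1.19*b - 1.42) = 2.0247*b^5 + 26.1596*b^4 - 3.2249*b^3 + 35.115*b^2 + 9.802*b - 8.9176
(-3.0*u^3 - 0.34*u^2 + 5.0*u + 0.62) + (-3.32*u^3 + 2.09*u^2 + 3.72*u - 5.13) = -6.32*u^3 + 1.75*u^2 + 8.72*u - 4.51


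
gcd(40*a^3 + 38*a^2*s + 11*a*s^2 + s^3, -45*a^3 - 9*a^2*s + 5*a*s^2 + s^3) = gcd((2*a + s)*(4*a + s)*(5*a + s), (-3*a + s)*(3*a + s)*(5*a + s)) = 5*a + s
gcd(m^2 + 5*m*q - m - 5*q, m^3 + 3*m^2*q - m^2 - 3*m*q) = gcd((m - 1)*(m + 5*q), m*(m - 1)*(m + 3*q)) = m - 1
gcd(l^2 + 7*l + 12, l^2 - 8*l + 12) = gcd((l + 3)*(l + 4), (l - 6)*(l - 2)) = 1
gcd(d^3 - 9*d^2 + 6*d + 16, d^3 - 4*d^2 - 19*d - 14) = d + 1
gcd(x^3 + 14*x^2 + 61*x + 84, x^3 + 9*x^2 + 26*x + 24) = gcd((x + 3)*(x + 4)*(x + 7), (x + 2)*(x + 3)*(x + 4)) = x^2 + 7*x + 12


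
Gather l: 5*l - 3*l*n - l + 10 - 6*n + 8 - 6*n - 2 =l*(4 - 3*n) - 12*n + 16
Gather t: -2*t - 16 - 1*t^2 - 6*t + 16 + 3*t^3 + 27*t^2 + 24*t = 3*t^3 + 26*t^2 + 16*t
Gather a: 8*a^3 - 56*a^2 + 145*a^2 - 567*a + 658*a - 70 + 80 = 8*a^3 + 89*a^2 + 91*a + 10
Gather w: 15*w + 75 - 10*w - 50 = 5*w + 25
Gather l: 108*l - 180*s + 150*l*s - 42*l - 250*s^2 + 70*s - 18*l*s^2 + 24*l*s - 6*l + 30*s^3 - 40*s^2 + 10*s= l*(-18*s^2 + 174*s + 60) + 30*s^3 - 290*s^2 - 100*s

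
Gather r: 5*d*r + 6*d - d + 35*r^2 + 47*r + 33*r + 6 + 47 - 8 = 5*d + 35*r^2 + r*(5*d + 80) + 45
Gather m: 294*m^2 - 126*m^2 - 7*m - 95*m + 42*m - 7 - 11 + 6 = 168*m^2 - 60*m - 12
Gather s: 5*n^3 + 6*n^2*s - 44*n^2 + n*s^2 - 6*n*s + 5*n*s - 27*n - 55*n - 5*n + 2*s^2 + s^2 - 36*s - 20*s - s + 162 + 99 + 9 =5*n^3 - 44*n^2 - 87*n + s^2*(n + 3) + s*(6*n^2 - n - 57) + 270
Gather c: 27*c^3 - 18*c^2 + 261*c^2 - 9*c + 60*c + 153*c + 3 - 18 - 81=27*c^3 + 243*c^2 + 204*c - 96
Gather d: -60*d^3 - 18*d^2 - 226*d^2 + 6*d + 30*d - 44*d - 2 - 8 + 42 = -60*d^3 - 244*d^2 - 8*d + 32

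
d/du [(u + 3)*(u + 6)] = 2*u + 9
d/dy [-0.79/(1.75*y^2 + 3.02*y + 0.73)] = (2.765*y + 2.3858)/(1.75*y^2 + 3.02*y + 0.73)^2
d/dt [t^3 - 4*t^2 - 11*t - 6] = 3*t^2 - 8*t - 11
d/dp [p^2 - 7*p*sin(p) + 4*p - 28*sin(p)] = -7*p*cos(p) + 2*p - 7*sin(p) - 28*cos(p) + 4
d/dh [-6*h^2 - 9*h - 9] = -12*h - 9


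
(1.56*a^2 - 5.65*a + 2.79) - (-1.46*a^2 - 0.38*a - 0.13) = 3.02*a^2 - 5.27*a + 2.92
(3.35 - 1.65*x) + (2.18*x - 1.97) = 0.53*x + 1.38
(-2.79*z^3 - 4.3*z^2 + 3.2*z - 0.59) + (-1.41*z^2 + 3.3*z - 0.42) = -2.79*z^3 - 5.71*z^2 + 6.5*z - 1.01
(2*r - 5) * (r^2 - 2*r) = 2*r^3 - 9*r^2 + 10*r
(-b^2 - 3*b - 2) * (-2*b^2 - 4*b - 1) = 2*b^4 + 10*b^3 + 17*b^2 + 11*b + 2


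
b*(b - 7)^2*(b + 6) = b^4 - 8*b^3 - 35*b^2 + 294*b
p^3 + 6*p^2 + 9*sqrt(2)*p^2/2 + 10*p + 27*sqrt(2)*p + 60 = (p + 6)*(p + 2*sqrt(2))*(p + 5*sqrt(2)/2)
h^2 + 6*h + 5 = (h + 1)*(h + 5)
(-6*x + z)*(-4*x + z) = 24*x^2 - 10*x*z + z^2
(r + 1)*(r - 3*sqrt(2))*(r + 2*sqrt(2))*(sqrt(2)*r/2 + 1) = sqrt(2)*r^4/2 + sqrt(2)*r^3/2 - 7*sqrt(2)*r^2 - 12*r - 7*sqrt(2)*r - 12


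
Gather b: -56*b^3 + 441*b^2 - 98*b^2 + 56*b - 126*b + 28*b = -56*b^3 + 343*b^2 - 42*b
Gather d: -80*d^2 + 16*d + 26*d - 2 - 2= -80*d^2 + 42*d - 4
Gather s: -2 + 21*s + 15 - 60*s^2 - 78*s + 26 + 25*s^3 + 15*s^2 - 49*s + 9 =25*s^3 - 45*s^2 - 106*s + 48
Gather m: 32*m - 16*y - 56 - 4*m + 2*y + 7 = 28*m - 14*y - 49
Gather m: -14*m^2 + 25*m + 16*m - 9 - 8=-14*m^2 + 41*m - 17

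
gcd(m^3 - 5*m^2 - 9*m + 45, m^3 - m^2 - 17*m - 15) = m^2 - 2*m - 15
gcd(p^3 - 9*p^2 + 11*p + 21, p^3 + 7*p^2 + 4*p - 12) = 1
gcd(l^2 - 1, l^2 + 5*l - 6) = l - 1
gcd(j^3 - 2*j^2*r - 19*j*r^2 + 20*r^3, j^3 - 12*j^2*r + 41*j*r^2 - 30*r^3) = j^2 - 6*j*r + 5*r^2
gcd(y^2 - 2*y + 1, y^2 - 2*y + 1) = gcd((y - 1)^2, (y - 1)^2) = y^2 - 2*y + 1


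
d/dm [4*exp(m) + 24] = 4*exp(m)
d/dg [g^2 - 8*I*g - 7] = 2*g - 8*I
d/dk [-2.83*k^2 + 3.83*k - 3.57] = 3.83 - 5.66*k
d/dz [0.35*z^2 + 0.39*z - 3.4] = 0.7*z + 0.39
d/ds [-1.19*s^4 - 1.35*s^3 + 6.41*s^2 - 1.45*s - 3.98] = -4.76*s^3 - 4.05*s^2 + 12.82*s - 1.45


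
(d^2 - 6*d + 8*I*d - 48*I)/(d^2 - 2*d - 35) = (d^2 + d*(-6 + 8*I) - 48*I)/(d^2 - 2*d - 35)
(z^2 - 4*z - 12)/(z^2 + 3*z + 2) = (z - 6)/(z + 1)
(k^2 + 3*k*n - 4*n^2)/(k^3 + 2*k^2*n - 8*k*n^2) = (k - n)/(k*(k - 2*n))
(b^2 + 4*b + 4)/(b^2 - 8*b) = (b^2 + 4*b + 4)/(b*(b - 8))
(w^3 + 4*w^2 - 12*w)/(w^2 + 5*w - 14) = w*(w + 6)/(w + 7)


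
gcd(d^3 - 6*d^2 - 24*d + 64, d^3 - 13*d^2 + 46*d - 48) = d^2 - 10*d + 16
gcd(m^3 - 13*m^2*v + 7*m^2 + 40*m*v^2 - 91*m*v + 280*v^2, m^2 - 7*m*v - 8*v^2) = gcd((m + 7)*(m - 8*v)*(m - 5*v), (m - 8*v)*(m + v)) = -m + 8*v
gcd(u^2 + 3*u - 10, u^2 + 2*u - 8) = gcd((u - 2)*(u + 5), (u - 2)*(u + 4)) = u - 2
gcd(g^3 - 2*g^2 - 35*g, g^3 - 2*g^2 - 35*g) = g^3 - 2*g^2 - 35*g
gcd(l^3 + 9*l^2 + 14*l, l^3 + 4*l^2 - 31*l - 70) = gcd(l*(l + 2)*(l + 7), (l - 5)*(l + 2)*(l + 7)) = l^2 + 9*l + 14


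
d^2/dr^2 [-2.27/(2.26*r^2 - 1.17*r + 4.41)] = (23.188504*r^2 - 12.004668*r - 2.27*(4.52*r - 1.17)*(9.04*r - 2.34) + 45.248364)/(2.26*r^2 - 1.17*r + 4.41)^3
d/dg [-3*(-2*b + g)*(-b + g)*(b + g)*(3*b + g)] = 3*b^3 + 42*b^2*g - 9*b*g^2 - 12*g^3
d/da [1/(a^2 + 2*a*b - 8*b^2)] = 2*(-a - b)/(a^2 + 2*a*b - 8*b^2)^2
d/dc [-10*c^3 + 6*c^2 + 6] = 6*c*(2 - 5*c)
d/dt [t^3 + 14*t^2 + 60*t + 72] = 3*t^2 + 28*t + 60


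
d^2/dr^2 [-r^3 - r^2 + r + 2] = -6*r - 2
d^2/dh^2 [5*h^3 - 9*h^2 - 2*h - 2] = 30*h - 18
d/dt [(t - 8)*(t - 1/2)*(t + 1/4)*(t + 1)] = 4*t^3 - 87*t^2/4 - 51*t/4 + 23/8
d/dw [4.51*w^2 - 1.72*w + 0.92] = 9.02*w - 1.72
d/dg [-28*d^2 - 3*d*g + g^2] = -3*d + 2*g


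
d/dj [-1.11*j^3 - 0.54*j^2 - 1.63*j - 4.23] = -3.33*j^2 - 1.08*j - 1.63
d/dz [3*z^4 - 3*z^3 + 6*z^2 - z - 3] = 12*z^3 - 9*z^2 + 12*z - 1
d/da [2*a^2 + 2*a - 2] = 4*a + 2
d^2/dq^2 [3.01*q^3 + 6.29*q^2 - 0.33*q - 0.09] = 18.06*q + 12.58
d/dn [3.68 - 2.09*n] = -2.09000000000000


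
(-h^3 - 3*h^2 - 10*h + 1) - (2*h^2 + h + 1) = -h^3 - 5*h^2 - 11*h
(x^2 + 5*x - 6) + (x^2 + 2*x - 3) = 2*x^2 + 7*x - 9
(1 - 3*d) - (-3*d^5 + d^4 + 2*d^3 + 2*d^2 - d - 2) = 3*d^5 - d^4 - 2*d^3 - 2*d^2 - 2*d + 3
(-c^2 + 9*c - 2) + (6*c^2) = 5*c^2 + 9*c - 2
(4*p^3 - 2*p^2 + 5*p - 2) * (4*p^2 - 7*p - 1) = 16*p^5 - 36*p^4 + 30*p^3 - 41*p^2 + 9*p + 2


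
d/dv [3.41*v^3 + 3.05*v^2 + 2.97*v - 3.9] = 10.23*v^2 + 6.1*v + 2.97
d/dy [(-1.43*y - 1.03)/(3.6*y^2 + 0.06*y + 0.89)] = (5.148*y^2 + 7.416*y - 1.2109)/(12.96*y^4 + 0.432*y^3 + 6.4116*y^2 + 0.1068*y + 0.7921)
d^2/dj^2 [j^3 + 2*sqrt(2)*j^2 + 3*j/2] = 6*j + 4*sqrt(2)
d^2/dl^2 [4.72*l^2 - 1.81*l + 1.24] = 9.44000000000000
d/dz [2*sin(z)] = 2*cos(z)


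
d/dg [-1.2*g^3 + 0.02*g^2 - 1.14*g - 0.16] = -3.6*g^2 + 0.04*g - 1.14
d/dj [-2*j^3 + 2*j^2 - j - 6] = -6*j^2 + 4*j - 1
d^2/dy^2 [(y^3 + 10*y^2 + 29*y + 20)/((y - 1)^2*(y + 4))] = 8*(2*y + 7)/(y^4 - 4*y^3 + 6*y^2 - 4*y + 1)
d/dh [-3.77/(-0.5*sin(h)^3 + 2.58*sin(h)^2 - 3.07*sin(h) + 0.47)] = (-5.655*sin(h)^2 + 19.4532*sin(h) - 11.5739)*cos(h)/(0.5*sin(h)^3 - 2.58*sin(h)^2 + 3.07*sin(h) - 0.47)^2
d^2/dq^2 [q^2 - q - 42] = 2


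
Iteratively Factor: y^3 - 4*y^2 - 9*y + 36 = (y - 3)*(y^2 - y - 12) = (y - 3)*(y + 3)*(y - 4)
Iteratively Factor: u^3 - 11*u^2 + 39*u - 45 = (u - 5)*(u^2 - 6*u + 9) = (u - 5)*(u - 3)*(u - 3)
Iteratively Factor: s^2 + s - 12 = (s + 4)*(s - 3)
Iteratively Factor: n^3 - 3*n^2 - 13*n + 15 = (n + 3)*(n^2 - 6*n + 5) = (n - 1)*(n + 3)*(n - 5)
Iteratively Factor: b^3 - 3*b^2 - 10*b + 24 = (b - 4)*(b^2 + b - 6) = (b - 4)*(b - 2)*(b + 3)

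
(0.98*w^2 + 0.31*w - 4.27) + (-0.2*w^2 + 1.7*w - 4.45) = 0.78*w^2 + 2.01*w - 8.72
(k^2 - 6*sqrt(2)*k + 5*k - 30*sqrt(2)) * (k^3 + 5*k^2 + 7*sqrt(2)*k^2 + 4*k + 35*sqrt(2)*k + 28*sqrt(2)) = k^5 + sqrt(2)*k^4 + 10*k^4 - 55*k^3 + 10*sqrt(2)*k^3 - 820*k^2 + 29*sqrt(2)*k^2 - 2436*k + 20*sqrt(2)*k - 1680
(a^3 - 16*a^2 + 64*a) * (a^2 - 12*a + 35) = a^5 - 28*a^4 + 291*a^3 - 1328*a^2 + 2240*a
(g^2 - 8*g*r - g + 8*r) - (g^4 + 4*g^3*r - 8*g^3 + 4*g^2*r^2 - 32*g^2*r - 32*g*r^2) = -g^4 - 4*g^3*r + 8*g^3 - 4*g^2*r^2 + 32*g^2*r + g^2 + 32*g*r^2 - 8*g*r - g + 8*r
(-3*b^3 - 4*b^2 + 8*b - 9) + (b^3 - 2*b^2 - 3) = -2*b^3 - 6*b^2 + 8*b - 12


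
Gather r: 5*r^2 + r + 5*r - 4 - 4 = 5*r^2 + 6*r - 8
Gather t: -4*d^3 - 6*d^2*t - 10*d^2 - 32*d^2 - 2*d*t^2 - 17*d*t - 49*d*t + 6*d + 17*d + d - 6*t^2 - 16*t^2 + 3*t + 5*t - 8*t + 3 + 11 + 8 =-4*d^3 - 42*d^2 + 24*d + t^2*(-2*d - 22) + t*(-6*d^2 - 66*d) + 22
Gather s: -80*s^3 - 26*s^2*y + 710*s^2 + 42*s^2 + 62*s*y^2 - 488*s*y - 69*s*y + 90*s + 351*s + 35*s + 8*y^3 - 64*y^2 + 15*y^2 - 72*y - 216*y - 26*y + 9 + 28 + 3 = -80*s^3 + s^2*(752 - 26*y) + s*(62*y^2 - 557*y + 476) + 8*y^3 - 49*y^2 - 314*y + 40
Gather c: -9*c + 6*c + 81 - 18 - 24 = 39 - 3*c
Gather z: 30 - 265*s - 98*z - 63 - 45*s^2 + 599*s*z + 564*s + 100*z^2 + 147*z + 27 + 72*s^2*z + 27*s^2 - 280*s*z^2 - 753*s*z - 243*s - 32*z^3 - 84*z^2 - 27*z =-18*s^2 + 56*s - 32*z^3 + z^2*(16 - 280*s) + z*(72*s^2 - 154*s + 22) - 6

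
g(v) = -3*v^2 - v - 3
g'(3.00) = -19.00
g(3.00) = -33.00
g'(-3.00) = 17.00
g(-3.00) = -27.00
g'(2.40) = -15.40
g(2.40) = -22.68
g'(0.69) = -5.14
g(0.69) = -5.12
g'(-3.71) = 21.26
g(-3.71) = -40.58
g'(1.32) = -8.92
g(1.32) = -9.55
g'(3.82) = -23.92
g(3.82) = -50.60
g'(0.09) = -1.54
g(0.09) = -3.11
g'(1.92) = -12.52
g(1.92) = -15.98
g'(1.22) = -8.32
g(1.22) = -8.69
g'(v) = -6*v - 1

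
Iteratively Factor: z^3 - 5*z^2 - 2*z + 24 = (z + 2)*(z^2 - 7*z + 12) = (z - 3)*(z + 2)*(z - 4)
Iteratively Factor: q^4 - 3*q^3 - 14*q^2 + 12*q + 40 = (q - 2)*(q^3 - q^2 - 16*q - 20) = (q - 2)*(q + 2)*(q^2 - 3*q - 10) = (q - 5)*(q - 2)*(q + 2)*(q + 2)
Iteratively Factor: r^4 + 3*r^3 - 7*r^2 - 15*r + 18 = (r - 1)*(r^3 + 4*r^2 - 3*r - 18) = (r - 1)*(r + 3)*(r^2 + r - 6) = (r - 1)*(r + 3)^2*(r - 2)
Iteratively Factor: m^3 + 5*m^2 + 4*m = (m + 4)*(m^2 + m) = (m + 1)*(m + 4)*(m)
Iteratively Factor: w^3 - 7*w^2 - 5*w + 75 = (w - 5)*(w^2 - 2*w - 15) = (w - 5)^2*(w + 3)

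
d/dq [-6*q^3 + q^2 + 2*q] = -18*q^2 + 2*q + 2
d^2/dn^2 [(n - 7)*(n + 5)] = 2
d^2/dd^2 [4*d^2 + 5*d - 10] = 8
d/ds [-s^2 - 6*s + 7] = -2*s - 6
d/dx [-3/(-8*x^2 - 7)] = -48*x/(8*x^2 + 7)^2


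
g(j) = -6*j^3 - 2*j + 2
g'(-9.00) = -1460.00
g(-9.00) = 4394.00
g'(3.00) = -164.00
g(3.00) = -166.00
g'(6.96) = -873.95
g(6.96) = -2034.84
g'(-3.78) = -259.19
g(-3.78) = 333.62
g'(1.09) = -23.39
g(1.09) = -7.95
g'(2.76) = -139.12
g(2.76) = -129.67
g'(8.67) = -1355.04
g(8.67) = -3925.63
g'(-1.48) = -41.43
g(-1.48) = 24.41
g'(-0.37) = -4.46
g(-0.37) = 3.04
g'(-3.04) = -168.35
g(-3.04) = 176.65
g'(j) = -18*j^2 - 2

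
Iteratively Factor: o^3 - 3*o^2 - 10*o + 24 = (o - 4)*(o^2 + o - 6) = (o - 4)*(o - 2)*(o + 3)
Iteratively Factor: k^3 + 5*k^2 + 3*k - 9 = (k + 3)*(k^2 + 2*k - 3) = (k + 3)^2*(k - 1)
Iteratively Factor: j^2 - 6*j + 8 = (j - 4)*(j - 2)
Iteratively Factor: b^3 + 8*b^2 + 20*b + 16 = (b + 2)*(b^2 + 6*b + 8) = (b + 2)*(b + 4)*(b + 2)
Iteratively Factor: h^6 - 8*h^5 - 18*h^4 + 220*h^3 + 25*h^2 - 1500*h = (h - 5)*(h^5 - 3*h^4 - 33*h^3 + 55*h^2 + 300*h) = (h - 5)^2*(h^4 + 2*h^3 - 23*h^2 - 60*h) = h*(h - 5)^2*(h^3 + 2*h^2 - 23*h - 60) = h*(h - 5)^2*(h + 3)*(h^2 - h - 20) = h*(h - 5)^3*(h + 3)*(h + 4)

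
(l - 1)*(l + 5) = l^2 + 4*l - 5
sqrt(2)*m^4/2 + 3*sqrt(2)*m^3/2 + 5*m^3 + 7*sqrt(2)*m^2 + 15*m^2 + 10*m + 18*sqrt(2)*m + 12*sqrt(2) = (m/2 + 1)*(m + 2*sqrt(2))*(m + 3*sqrt(2))*(sqrt(2)*m + sqrt(2))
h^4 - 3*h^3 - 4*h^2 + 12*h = h*(h - 3)*(h - 2)*(h + 2)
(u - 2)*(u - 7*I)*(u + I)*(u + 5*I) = u^4 - 2*u^3 - I*u^3 + 37*u^2 + 2*I*u^2 - 74*u + 35*I*u - 70*I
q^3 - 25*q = q*(q - 5)*(q + 5)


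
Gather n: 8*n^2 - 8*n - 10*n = 8*n^2 - 18*n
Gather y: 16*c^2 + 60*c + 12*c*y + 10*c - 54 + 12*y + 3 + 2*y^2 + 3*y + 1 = 16*c^2 + 70*c + 2*y^2 + y*(12*c + 15) - 50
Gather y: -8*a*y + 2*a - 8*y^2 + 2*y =2*a - 8*y^2 + y*(2 - 8*a)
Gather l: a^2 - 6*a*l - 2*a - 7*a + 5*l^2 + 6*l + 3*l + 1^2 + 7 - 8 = a^2 - 9*a + 5*l^2 + l*(9 - 6*a)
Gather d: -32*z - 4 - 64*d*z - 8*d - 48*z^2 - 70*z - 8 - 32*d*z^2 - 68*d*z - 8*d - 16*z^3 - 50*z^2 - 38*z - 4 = d*(-32*z^2 - 132*z - 16) - 16*z^3 - 98*z^2 - 140*z - 16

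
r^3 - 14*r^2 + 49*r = r*(r - 7)^2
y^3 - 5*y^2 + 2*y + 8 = (y - 4)*(y - 2)*(y + 1)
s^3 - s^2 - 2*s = s*(s - 2)*(s + 1)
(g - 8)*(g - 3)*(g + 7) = g^3 - 4*g^2 - 53*g + 168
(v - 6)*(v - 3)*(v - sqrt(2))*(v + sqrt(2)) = v^4 - 9*v^3 + 16*v^2 + 18*v - 36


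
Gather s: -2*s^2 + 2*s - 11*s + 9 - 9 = -2*s^2 - 9*s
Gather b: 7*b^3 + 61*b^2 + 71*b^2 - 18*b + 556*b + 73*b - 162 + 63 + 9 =7*b^3 + 132*b^2 + 611*b - 90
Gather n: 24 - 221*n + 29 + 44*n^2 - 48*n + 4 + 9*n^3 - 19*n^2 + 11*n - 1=9*n^3 + 25*n^2 - 258*n + 56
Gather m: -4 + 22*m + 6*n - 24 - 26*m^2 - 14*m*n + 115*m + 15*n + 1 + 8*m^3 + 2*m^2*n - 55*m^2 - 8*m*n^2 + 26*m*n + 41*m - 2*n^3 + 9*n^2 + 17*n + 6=8*m^3 + m^2*(2*n - 81) + m*(-8*n^2 + 12*n + 178) - 2*n^3 + 9*n^2 + 38*n - 21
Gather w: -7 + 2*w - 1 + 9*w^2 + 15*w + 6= 9*w^2 + 17*w - 2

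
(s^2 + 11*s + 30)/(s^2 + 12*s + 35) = (s + 6)/(s + 7)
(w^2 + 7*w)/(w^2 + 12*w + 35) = w/(w + 5)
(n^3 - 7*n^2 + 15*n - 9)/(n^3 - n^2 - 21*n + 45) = (n - 1)/(n + 5)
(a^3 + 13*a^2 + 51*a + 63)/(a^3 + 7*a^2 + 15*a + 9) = (a + 7)/(a + 1)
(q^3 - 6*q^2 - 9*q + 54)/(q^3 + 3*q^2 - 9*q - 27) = (q - 6)/(q + 3)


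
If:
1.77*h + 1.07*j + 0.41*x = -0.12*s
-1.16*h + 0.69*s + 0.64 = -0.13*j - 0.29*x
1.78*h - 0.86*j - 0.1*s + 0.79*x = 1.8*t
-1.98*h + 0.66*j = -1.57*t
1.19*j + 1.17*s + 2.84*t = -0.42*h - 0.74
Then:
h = 0.05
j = 0.03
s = -0.82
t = 0.06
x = -0.07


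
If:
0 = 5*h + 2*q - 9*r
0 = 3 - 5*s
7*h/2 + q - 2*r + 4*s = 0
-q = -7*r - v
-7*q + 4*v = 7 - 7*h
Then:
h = -1642/1555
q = 343/1555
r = -836/1555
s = 3/5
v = 1239/311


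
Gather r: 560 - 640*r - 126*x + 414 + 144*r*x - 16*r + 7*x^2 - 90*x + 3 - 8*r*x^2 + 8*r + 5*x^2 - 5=r*(-8*x^2 + 144*x - 648) + 12*x^2 - 216*x + 972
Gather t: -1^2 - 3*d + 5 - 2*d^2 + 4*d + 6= -2*d^2 + d + 10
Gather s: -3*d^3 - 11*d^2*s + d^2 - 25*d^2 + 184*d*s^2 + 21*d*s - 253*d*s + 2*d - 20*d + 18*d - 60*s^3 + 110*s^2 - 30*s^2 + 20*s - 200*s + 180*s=-3*d^3 - 24*d^2 - 60*s^3 + s^2*(184*d + 80) + s*(-11*d^2 - 232*d)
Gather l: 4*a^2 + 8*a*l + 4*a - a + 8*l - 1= 4*a^2 + 3*a + l*(8*a + 8) - 1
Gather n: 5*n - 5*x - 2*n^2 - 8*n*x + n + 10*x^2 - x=-2*n^2 + n*(6 - 8*x) + 10*x^2 - 6*x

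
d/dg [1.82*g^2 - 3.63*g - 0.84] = 3.64*g - 3.63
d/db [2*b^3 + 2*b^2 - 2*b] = 6*b^2 + 4*b - 2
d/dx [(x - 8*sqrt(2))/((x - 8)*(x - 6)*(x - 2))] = 2*(-x^3 + 8*x^2 + 12*sqrt(2)*x^2 - 128*sqrt(2)*x - 48 + 304*sqrt(2))/(x^6 - 32*x^5 + 408*x^4 - 2624*x^3 + 8848*x^2 - 14592*x + 9216)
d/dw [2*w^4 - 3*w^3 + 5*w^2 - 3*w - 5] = 8*w^3 - 9*w^2 + 10*w - 3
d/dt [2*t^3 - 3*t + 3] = 6*t^2 - 3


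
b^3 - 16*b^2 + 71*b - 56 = (b - 8)*(b - 7)*(b - 1)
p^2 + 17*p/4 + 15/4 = (p + 5/4)*(p + 3)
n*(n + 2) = n^2 + 2*n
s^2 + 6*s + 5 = (s + 1)*(s + 5)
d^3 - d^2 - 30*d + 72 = (d - 4)*(d - 3)*(d + 6)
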